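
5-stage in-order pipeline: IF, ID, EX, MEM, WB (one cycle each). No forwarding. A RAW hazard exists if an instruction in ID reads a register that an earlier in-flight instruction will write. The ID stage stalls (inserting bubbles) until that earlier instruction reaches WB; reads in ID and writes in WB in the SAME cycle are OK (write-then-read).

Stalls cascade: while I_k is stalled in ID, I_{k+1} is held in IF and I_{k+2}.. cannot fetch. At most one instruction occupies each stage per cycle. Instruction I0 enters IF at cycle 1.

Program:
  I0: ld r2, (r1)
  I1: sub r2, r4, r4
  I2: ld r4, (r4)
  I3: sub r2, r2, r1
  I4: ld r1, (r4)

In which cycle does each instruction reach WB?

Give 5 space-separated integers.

I0 ld r2 <- r1: IF@1 ID@2 stall=0 (-) EX@3 MEM@4 WB@5
I1 sub r2 <- r4,r4: IF@2 ID@3 stall=0 (-) EX@4 MEM@5 WB@6
I2 ld r4 <- r4: IF@3 ID@4 stall=0 (-) EX@5 MEM@6 WB@7
I3 sub r2 <- r2,r1: IF@4 ID@5 stall=1 (RAW on I1.r2 (WB@6)) EX@7 MEM@8 WB@9
I4 ld r1 <- r4: IF@5 ID@7 stall=0 (-) EX@8 MEM@9 WB@10

Answer: 5 6 7 9 10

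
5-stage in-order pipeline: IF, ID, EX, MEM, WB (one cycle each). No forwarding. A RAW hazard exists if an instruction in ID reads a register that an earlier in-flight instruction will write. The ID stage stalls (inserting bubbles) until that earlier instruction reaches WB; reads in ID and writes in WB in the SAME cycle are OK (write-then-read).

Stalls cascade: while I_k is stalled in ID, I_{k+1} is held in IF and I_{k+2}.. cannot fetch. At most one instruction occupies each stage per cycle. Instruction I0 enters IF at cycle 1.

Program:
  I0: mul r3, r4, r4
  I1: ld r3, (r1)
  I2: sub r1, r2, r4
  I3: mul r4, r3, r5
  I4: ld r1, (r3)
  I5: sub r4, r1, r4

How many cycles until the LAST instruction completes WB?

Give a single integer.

Answer: 13

Derivation:
I0 mul r3 <- r4,r4: IF@1 ID@2 stall=0 (-) EX@3 MEM@4 WB@5
I1 ld r3 <- r1: IF@2 ID@3 stall=0 (-) EX@4 MEM@5 WB@6
I2 sub r1 <- r2,r4: IF@3 ID@4 stall=0 (-) EX@5 MEM@6 WB@7
I3 mul r4 <- r3,r5: IF@4 ID@5 stall=1 (RAW on I1.r3 (WB@6)) EX@7 MEM@8 WB@9
I4 ld r1 <- r3: IF@5 ID@7 stall=0 (-) EX@8 MEM@9 WB@10
I5 sub r4 <- r1,r4: IF@7 ID@8 stall=2 (RAW on I4.r1 (WB@10)) EX@11 MEM@12 WB@13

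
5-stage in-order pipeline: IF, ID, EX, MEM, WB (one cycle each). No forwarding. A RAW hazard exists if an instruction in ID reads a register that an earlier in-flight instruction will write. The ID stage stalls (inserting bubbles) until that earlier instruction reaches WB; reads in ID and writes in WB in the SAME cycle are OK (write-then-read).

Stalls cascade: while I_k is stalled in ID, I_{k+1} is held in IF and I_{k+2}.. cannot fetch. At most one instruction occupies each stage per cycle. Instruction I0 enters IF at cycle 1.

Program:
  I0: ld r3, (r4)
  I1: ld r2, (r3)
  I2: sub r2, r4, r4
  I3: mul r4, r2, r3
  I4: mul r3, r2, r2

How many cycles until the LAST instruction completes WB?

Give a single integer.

I0 ld r3 <- r4: IF@1 ID@2 stall=0 (-) EX@3 MEM@4 WB@5
I1 ld r2 <- r3: IF@2 ID@3 stall=2 (RAW on I0.r3 (WB@5)) EX@6 MEM@7 WB@8
I2 sub r2 <- r4,r4: IF@3 ID@6 stall=0 (-) EX@7 MEM@8 WB@9
I3 mul r4 <- r2,r3: IF@6 ID@7 stall=2 (RAW on I2.r2 (WB@9)) EX@10 MEM@11 WB@12
I4 mul r3 <- r2,r2: IF@7 ID@10 stall=0 (-) EX@11 MEM@12 WB@13

Answer: 13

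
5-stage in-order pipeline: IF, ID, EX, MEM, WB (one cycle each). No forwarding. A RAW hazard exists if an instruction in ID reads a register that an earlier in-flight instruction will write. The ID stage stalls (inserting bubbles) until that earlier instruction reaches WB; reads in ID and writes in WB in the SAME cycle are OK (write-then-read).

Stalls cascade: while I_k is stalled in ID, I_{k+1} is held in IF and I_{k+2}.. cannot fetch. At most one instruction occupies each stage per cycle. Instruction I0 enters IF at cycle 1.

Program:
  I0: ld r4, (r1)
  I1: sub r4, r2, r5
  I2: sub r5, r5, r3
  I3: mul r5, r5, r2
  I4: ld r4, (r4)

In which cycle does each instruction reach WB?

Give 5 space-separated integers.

Answer: 5 6 7 10 11

Derivation:
I0 ld r4 <- r1: IF@1 ID@2 stall=0 (-) EX@3 MEM@4 WB@5
I1 sub r4 <- r2,r5: IF@2 ID@3 stall=0 (-) EX@4 MEM@5 WB@6
I2 sub r5 <- r5,r3: IF@3 ID@4 stall=0 (-) EX@5 MEM@6 WB@7
I3 mul r5 <- r5,r2: IF@4 ID@5 stall=2 (RAW on I2.r5 (WB@7)) EX@8 MEM@9 WB@10
I4 ld r4 <- r4: IF@5 ID@8 stall=0 (-) EX@9 MEM@10 WB@11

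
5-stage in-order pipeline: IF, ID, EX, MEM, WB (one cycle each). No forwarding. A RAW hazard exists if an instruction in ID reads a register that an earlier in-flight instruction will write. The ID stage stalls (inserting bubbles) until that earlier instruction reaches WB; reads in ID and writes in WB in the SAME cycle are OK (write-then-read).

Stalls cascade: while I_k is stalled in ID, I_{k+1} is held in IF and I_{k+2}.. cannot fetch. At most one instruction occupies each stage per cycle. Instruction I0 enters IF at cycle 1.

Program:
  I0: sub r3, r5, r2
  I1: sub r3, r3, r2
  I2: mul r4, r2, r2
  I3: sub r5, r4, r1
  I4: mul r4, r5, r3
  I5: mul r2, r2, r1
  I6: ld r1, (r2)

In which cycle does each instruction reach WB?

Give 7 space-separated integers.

I0 sub r3 <- r5,r2: IF@1 ID@2 stall=0 (-) EX@3 MEM@4 WB@5
I1 sub r3 <- r3,r2: IF@2 ID@3 stall=2 (RAW on I0.r3 (WB@5)) EX@6 MEM@7 WB@8
I2 mul r4 <- r2,r2: IF@3 ID@6 stall=0 (-) EX@7 MEM@8 WB@9
I3 sub r5 <- r4,r1: IF@6 ID@7 stall=2 (RAW on I2.r4 (WB@9)) EX@10 MEM@11 WB@12
I4 mul r4 <- r5,r3: IF@7 ID@10 stall=2 (RAW on I3.r5 (WB@12)) EX@13 MEM@14 WB@15
I5 mul r2 <- r2,r1: IF@10 ID@13 stall=0 (-) EX@14 MEM@15 WB@16
I6 ld r1 <- r2: IF@13 ID@14 stall=2 (RAW on I5.r2 (WB@16)) EX@17 MEM@18 WB@19

Answer: 5 8 9 12 15 16 19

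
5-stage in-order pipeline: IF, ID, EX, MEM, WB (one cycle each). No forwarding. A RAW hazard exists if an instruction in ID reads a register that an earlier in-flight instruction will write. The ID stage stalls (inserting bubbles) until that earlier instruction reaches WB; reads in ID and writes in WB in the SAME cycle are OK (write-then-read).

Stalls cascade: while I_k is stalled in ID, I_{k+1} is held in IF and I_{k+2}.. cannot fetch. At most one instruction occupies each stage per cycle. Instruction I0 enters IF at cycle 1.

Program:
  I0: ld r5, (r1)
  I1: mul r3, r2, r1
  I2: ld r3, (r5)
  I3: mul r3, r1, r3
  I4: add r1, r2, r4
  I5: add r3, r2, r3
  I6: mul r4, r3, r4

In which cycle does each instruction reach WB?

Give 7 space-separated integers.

I0 ld r5 <- r1: IF@1 ID@2 stall=0 (-) EX@3 MEM@4 WB@5
I1 mul r3 <- r2,r1: IF@2 ID@3 stall=0 (-) EX@4 MEM@5 WB@6
I2 ld r3 <- r5: IF@3 ID@4 stall=1 (RAW on I0.r5 (WB@5)) EX@6 MEM@7 WB@8
I3 mul r3 <- r1,r3: IF@4 ID@6 stall=2 (RAW on I2.r3 (WB@8)) EX@9 MEM@10 WB@11
I4 add r1 <- r2,r4: IF@6 ID@9 stall=0 (-) EX@10 MEM@11 WB@12
I5 add r3 <- r2,r3: IF@9 ID@10 stall=1 (RAW on I3.r3 (WB@11)) EX@12 MEM@13 WB@14
I6 mul r4 <- r3,r4: IF@10 ID@12 stall=2 (RAW on I5.r3 (WB@14)) EX@15 MEM@16 WB@17

Answer: 5 6 8 11 12 14 17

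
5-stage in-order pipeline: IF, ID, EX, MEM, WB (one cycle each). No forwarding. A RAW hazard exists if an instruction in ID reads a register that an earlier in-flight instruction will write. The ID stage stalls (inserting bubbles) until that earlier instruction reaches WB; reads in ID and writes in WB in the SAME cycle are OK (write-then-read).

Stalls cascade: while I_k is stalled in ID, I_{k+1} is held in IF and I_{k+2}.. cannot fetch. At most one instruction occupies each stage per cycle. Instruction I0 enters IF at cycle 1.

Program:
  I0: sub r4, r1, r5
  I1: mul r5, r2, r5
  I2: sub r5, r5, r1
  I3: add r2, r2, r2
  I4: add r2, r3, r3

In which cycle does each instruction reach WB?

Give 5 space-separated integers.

Answer: 5 6 9 10 11

Derivation:
I0 sub r4 <- r1,r5: IF@1 ID@2 stall=0 (-) EX@3 MEM@4 WB@5
I1 mul r5 <- r2,r5: IF@2 ID@3 stall=0 (-) EX@4 MEM@5 WB@6
I2 sub r5 <- r5,r1: IF@3 ID@4 stall=2 (RAW on I1.r5 (WB@6)) EX@7 MEM@8 WB@9
I3 add r2 <- r2,r2: IF@4 ID@7 stall=0 (-) EX@8 MEM@9 WB@10
I4 add r2 <- r3,r3: IF@7 ID@8 stall=0 (-) EX@9 MEM@10 WB@11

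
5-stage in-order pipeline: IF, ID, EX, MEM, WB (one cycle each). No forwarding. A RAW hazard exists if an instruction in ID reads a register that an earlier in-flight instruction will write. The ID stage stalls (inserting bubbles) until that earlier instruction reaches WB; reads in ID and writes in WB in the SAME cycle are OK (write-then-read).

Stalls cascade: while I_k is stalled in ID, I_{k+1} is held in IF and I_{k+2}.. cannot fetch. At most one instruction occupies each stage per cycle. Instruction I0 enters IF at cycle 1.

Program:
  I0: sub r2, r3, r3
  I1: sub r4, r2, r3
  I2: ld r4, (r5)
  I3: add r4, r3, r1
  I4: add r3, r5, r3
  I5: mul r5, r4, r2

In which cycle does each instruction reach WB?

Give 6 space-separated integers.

I0 sub r2 <- r3,r3: IF@1 ID@2 stall=0 (-) EX@3 MEM@4 WB@5
I1 sub r4 <- r2,r3: IF@2 ID@3 stall=2 (RAW on I0.r2 (WB@5)) EX@6 MEM@7 WB@8
I2 ld r4 <- r5: IF@3 ID@6 stall=0 (-) EX@7 MEM@8 WB@9
I3 add r4 <- r3,r1: IF@6 ID@7 stall=0 (-) EX@8 MEM@9 WB@10
I4 add r3 <- r5,r3: IF@7 ID@8 stall=0 (-) EX@9 MEM@10 WB@11
I5 mul r5 <- r4,r2: IF@8 ID@9 stall=1 (RAW on I3.r4 (WB@10)) EX@11 MEM@12 WB@13

Answer: 5 8 9 10 11 13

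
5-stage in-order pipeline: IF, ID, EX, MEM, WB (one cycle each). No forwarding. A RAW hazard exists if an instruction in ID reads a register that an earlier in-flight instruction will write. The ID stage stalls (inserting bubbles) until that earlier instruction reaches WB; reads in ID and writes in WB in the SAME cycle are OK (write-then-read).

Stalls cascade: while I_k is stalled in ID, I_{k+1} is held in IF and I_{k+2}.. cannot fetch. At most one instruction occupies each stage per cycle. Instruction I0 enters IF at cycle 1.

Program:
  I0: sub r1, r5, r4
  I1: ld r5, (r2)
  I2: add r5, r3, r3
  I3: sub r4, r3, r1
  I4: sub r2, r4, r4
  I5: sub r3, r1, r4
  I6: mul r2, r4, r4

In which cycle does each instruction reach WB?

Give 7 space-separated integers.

I0 sub r1 <- r5,r4: IF@1 ID@2 stall=0 (-) EX@3 MEM@4 WB@5
I1 ld r5 <- r2: IF@2 ID@3 stall=0 (-) EX@4 MEM@5 WB@6
I2 add r5 <- r3,r3: IF@3 ID@4 stall=0 (-) EX@5 MEM@6 WB@7
I3 sub r4 <- r3,r1: IF@4 ID@5 stall=0 (-) EX@6 MEM@7 WB@8
I4 sub r2 <- r4,r4: IF@5 ID@6 stall=2 (RAW on I3.r4 (WB@8)) EX@9 MEM@10 WB@11
I5 sub r3 <- r1,r4: IF@6 ID@9 stall=0 (-) EX@10 MEM@11 WB@12
I6 mul r2 <- r4,r4: IF@9 ID@10 stall=0 (-) EX@11 MEM@12 WB@13

Answer: 5 6 7 8 11 12 13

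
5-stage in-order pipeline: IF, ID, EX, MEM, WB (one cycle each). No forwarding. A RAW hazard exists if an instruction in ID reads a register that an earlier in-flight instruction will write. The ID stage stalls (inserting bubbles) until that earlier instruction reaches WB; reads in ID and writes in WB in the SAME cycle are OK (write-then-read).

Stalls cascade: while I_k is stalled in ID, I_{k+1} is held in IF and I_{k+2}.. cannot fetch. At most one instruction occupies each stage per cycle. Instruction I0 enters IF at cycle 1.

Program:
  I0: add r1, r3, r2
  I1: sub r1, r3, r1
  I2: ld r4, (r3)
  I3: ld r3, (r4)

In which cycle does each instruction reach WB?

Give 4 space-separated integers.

I0 add r1 <- r3,r2: IF@1 ID@2 stall=0 (-) EX@3 MEM@4 WB@5
I1 sub r1 <- r3,r1: IF@2 ID@3 stall=2 (RAW on I0.r1 (WB@5)) EX@6 MEM@7 WB@8
I2 ld r4 <- r3: IF@3 ID@6 stall=0 (-) EX@7 MEM@8 WB@9
I3 ld r3 <- r4: IF@6 ID@7 stall=2 (RAW on I2.r4 (WB@9)) EX@10 MEM@11 WB@12

Answer: 5 8 9 12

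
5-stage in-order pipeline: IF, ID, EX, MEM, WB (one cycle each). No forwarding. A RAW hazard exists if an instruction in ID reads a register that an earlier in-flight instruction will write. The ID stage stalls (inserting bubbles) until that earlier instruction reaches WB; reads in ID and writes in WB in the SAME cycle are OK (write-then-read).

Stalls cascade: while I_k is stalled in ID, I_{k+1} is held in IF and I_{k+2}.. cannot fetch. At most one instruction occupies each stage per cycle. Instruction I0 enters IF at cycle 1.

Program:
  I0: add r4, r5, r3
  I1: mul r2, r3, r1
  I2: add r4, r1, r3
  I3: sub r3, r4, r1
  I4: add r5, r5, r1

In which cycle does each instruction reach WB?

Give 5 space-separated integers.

Answer: 5 6 7 10 11

Derivation:
I0 add r4 <- r5,r3: IF@1 ID@2 stall=0 (-) EX@3 MEM@4 WB@5
I1 mul r2 <- r3,r1: IF@2 ID@3 stall=0 (-) EX@4 MEM@5 WB@6
I2 add r4 <- r1,r3: IF@3 ID@4 stall=0 (-) EX@5 MEM@6 WB@7
I3 sub r3 <- r4,r1: IF@4 ID@5 stall=2 (RAW on I2.r4 (WB@7)) EX@8 MEM@9 WB@10
I4 add r5 <- r5,r1: IF@5 ID@8 stall=0 (-) EX@9 MEM@10 WB@11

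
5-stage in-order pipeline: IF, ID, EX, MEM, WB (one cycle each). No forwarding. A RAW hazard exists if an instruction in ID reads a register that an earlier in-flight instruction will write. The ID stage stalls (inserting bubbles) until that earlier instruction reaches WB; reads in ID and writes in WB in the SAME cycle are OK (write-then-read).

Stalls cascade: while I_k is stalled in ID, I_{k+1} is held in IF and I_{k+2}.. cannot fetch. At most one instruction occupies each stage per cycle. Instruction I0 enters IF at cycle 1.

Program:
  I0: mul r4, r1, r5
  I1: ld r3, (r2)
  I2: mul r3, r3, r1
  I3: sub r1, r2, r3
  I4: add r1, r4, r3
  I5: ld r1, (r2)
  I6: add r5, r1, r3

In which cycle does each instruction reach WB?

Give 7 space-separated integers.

Answer: 5 6 9 12 13 14 17

Derivation:
I0 mul r4 <- r1,r5: IF@1 ID@2 stall=0 (-) EX@3 MEM@4 WB@5
I1 ld r3 <- r2: IF@2 ID@3 stall=0 (-) EX@4 MEM@5 WB@6
I2 mul r3 <- r3,r1: IF@3 ID@4 stall=2 (RAW on I1.r3 (WB@6)) EX@7 MEM@8 WB@9
I3 sub r1 <- r2,r3: IF@4 ID@7 stall=2 (RAW on I2.r3 (WB@9)) EX@10 MEM@11 WB@12
I4 add r1 <- r4,r3: IF@7 ID@10 stall=0 (-) EX@11 MEM@12 WB@13
I5 ld r1 <- r2: IF@10 ID@11 stall=0 (-) EX@12 MEM@13 WB@14
I6 add r5 <- r1,r3: IF@11 ID@12 stall=2 (RAW on I5.r1 (WB@14)) EX@15 MEM@16 WB@17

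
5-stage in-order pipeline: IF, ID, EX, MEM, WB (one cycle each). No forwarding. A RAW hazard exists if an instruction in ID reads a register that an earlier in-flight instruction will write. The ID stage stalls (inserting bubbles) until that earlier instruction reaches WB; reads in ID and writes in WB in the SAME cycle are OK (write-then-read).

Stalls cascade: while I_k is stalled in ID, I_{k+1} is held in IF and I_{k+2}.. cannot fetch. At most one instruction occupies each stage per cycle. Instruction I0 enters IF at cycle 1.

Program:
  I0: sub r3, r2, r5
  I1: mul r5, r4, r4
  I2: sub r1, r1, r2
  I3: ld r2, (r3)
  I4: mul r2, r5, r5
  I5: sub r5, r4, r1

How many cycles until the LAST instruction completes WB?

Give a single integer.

I0 sub r3 <- r2,r5: IF@1 ID@2 stall=0 (-) EX@3 MEM@4 WB@5
I1 mul r5 <- r4,r4: IF@2 ID@3 stall=0 (-) EX@4 MEM@5 WB@6
I2 sub r1 <- r1,r2: IF@3 ID@4 stall=0 (-) EX@5 MEM@6 WB@7
I3 ld r2 <- r3: IF@4 ID@5 stall=0 (-) EX@6 MEM@7 WB@8
I4 mul r2 <- r5,r5: IF@5 ID@6 stall=0 (-) EX@7 MEM@8 WB@9
I5 sub r5 <- r4,r1: IF@6 ID@7 stall=0 (-) EX@8 MEM@9 WB@10

Answer: 10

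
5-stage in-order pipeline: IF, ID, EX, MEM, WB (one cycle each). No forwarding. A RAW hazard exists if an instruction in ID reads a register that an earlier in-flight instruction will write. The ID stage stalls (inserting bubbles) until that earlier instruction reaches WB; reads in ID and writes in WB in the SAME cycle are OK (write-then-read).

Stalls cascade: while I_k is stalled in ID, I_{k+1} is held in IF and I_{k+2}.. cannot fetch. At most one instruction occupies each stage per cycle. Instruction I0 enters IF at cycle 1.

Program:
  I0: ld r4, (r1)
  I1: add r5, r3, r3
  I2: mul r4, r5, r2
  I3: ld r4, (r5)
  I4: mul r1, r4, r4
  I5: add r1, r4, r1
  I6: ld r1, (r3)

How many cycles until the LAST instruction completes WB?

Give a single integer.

Answer: 17

Derivation:
I0 ld r4 <- r1: IF@1 ID@2 stall=0 (-) EX@3 MEM@4 WB@5
I1 add r5 <- r3,r3: IF@2 ID@3 stall=0 (-) EX@4 MEM@5 WB@6
I2 mul r4 <- r5,r2: IF@3 ID@4 stall=2 (RAW on I1.r5 (WB@6)) EX@7 MEM@8 WB@9
I3 ld r4 <- r5: IF@4 ID@7 stall=0 (-) EX@8 MEM@9 WB@10
I4 mul r1 <- r4,r4: IF@7 ID@8 stall=2 (RAW on I3.r4 (WB@10)) EX@11 MEM@12 WB@13
I5 add r1 <- r4,r1: IF@8 ID@11 stall=2 (RAW on I4.r1 (WB@13)) EX@14 MEM@15 WB@16
I6 ld r1 <- r3: IF@11 ID@14 stall=0 (-) EX@15 MEM@16 WB@17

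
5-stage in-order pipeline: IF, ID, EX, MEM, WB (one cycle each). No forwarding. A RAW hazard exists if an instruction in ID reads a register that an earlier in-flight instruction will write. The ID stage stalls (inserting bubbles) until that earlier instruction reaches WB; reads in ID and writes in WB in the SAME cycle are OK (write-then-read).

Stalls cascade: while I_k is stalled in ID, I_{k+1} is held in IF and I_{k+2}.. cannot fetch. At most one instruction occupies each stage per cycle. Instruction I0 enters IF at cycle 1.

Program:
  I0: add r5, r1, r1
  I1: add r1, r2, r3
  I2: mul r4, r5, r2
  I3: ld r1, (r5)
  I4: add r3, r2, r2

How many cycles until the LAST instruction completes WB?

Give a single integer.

I0 add r5 <- r1,r1: IF@1 ID@2 stall=0 (-) EX@3 MEM@4 WB@5
I1 add r1 <- r2,r3: IF@2 ID@3 stall=0 (-) EX@4 MEM@5 WB@6
I2 mul r4 <- r5,r2: IF@3 ID@4 stall=1 (RAW on I0.r5 (WB@5)) EX@6 MEM@7 WB@8
I3 ld r1 <- r5: IF@4 ID@6 stall=0 (-) EX@7 MEM@8 WB@9
I4 add r3 <- r2,r2: IF@6 ID@7 stall=0 (-) EX@8 MEM@9 WB@10

Answer: 10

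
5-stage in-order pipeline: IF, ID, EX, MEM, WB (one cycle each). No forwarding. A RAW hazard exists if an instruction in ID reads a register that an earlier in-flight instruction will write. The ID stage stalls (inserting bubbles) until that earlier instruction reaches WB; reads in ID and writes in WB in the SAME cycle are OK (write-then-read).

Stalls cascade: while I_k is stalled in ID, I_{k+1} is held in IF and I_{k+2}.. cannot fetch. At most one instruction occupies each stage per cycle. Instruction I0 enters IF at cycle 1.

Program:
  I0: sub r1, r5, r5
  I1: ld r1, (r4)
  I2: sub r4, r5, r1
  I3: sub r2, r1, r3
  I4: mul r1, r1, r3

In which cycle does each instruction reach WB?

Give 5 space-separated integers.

Answer: 5 6 9 10 11

Derivation:
I0 sub r1 <- r5,r5: IF@1 ID@2 stall=0 (-) EX@3 MEM@4 WB@5
I1 ld r1 <- r4: IF@2 ID@3 stall=0 (-) EX@4 MEM@5 WB@6
I2 sub r4 <- r5,r1: IF@3 ID@4 stall=2 (RAW on I1.r1 (WB@6)) EX@7 MEM@8 WB@9
I3 sub r2 <- r1,r3: IF@4 ID@7 stall=0 (-) EX@8 MEM@9 WB@10
I4 mul r1 <- r1,r3: IF@7 ID@8 stall=0 (-) EX@9 MEM@10 WB@11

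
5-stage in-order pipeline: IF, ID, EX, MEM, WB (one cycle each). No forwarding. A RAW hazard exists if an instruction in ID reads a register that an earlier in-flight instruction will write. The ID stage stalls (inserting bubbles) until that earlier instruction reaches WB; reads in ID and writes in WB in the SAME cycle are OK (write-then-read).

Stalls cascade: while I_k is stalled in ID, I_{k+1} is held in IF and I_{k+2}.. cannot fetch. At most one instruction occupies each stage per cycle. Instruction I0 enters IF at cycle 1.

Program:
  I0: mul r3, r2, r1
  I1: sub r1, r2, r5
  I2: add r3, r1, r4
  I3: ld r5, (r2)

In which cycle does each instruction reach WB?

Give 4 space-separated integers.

I0 mul r3 <- r2,r1: IF@1 ID@2 stall=0 (-) EX@3 MEM@4 WB@5
I1 sub r1 <- r2,r5: IF@2 ID@3 stall=0 (-) EX@4 MEM@5 WB@6
I2 add r3 <- r1,r4: IF@3 ID@4 stall=2 (RAW on I1.r1 (WB@6)) EX@7 MEM@8 WB@9
I3 ld r5 <- r2: IF@4 ID@7 stall=0 (-) EX@8 MEM@9 WB@10

Answer: 5 6 9 10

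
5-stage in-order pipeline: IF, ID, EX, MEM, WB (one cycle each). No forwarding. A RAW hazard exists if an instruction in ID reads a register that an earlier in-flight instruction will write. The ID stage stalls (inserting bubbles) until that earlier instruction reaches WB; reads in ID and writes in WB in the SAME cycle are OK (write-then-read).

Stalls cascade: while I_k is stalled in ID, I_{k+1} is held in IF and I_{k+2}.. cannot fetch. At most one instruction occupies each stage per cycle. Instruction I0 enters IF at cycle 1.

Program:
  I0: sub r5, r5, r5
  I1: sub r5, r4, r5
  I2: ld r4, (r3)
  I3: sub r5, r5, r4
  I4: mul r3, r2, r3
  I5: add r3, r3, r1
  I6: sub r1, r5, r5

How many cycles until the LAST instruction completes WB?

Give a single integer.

I0 sub r5 <- r5,r5: IF@1 ID@2 stall=0 (-) EX@3 MEM@4 WB@5
I1 sub r5 <- r4,r5: IF@2 ID@3 stall=2 (RAW on I0.r5 (WB@5)) EX@6 MEM@7 WB@8
I2 ld r4 <- r3: IF@3 ID@6 stall=0 (-) EX@7 MEM@8 WB@9
I3 sub r5 <- r5,r4: IF@6 ID@7 stall=2 (RAW on I2.r4 (WB@9)) EX@10 MEM@11 WB@12
I4 mul r3 <- r2,r3: IF@7 ID@10 stall=0 (-) EX@11 MEM@12 WB@13
I5 add r3 <- r3,r1: IF@10 ID@11 stall=2 (RAW on I4.r3 (WB@13)) EX@14 MEM@15 WB@16
I6 sub r1 <- r5,r5: IF@11 ID@14 stall=0 (-) EX@15 MEM@16 WB@17

Answer: 17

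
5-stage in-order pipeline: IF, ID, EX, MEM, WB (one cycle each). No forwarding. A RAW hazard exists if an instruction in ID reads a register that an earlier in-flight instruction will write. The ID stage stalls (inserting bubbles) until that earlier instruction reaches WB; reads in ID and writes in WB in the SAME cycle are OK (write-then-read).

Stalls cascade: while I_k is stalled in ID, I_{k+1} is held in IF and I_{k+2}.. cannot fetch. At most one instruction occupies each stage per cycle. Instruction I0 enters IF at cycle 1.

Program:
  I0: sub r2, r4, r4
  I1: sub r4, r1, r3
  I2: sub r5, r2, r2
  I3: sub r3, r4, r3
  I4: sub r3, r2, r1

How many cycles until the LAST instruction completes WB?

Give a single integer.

I0 sub r2 <- r4,r4: IF@1 ID@2 stall=0 (-) EX@3 MEM@4 WB@5
I1 sub r4 <- r1,r3: IF@2 ID@3 stall=0 (-) EX@4 MEM@5 WB@6
I2 sub r5 <- r2,r2: IF@3 ID@4 stall=1 (RAW on I0.r2 (WB@5)) EX@6 MEM@7 WB@8
I3 sub r3 <- r4,r3: IF@4 ID@6 stall=0 (-) EX@7 MEM@8 WB@9
I4 sub r3 <- r2,r1: IF@6 ID@7 stall=0 (-) EX@8 MEM@9 WB@10

Answer: 10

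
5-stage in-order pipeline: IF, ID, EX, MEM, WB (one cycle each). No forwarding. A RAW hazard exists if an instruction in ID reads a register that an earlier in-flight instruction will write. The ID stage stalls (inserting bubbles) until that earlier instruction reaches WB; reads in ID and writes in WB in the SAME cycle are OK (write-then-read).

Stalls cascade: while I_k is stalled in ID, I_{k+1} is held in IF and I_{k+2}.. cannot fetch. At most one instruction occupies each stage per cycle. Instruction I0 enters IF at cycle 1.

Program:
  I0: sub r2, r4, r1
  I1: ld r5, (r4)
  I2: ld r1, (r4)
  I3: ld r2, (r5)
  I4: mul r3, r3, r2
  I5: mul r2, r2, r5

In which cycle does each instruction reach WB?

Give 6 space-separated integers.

I0 sub r2 <- r4,r1: IF@1 ID@2 stall=0 (-) EX@3 MEM@4 WB@5
I1 ld r5 <- r4: IF@2 ID@3 stall=0 (-) EX@4 MEM@5 WB@6
I2 ld r1 <- r4: IF@3 ID@4 stall=0 (-) EX@5 MEM@6 WB@7
I3 ld r2 <- r5: IF@4 ID@5 stall=1 (RAW on I1.r5 (WB@6)) EX@7 MEM@8 WB@9
I4 mul r3 <- r3,r2: IF@5 ID@7 stall=2 (RAW on I3.r2 (WB@9)) EX@10 MEM@11 WB@12
I5 mul r2 <- r2,r5: IF@7 ID@10 stall=0 (-) EX@11 MEM@12 WB@13

Answer: 5 6 7 9 12 13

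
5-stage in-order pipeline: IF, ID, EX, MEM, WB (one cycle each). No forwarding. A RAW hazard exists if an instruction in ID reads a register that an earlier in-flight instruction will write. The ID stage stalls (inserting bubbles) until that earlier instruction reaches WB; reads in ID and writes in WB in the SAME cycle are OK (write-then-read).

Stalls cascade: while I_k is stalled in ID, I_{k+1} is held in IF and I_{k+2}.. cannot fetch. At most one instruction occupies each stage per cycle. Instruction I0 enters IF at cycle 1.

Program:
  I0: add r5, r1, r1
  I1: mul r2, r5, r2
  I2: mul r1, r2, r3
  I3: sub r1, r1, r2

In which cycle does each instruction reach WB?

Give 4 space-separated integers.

I0 add r5 <- r1,r1: IF@1 ID@2 stall=0 (-) EX@3 MEM@4 WB@5
I1 mul r2 <- r5,r2: IF@2 ID@3 stall=2 (RAW on I0.r5 (WB@5)) EX@6 MEM@7 WB@8
I2 mul r1 <- r2,r3: IF@3 ID@6 stall=2 (RAW on I1.r2 (WB@8)) EX@9 MEM@10 WB@11
I3 sub r1 <- r1,r2: IF@6 ID@9 stall=2 (RAW on I2.r1 (WB@11)) EX@12 MEM@13 WB@14

Answer: 5 8 11 14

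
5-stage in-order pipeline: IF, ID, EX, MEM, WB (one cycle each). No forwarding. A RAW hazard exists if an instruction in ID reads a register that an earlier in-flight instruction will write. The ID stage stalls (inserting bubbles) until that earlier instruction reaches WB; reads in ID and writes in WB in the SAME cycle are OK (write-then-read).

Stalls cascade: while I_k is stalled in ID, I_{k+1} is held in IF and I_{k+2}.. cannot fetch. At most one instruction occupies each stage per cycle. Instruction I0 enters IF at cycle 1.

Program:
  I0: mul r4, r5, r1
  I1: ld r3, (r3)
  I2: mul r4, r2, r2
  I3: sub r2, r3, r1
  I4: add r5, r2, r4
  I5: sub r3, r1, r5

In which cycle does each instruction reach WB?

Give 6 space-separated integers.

I0 mul r4 <- r5,r1: IF@1 ID@2 stall=0 (-) EX@3 MEM@4 WB@5
I1 ld r3 <- r3: IF@2 ID@3 stall=0 (-) EX@4 MEM@5 WB@6
I2 mul r4 <- r2,r2: IF@3 ID@4 stall=0 (-) EX@5 MEM@6 WB@7
I3 sub r2 <- r3,r1: IF@4 ID@5 stall=1 (RAW on I1.r3 (WB@6)) EX@7 MEM@8 WB@9
I4 add r5 <- r2,r4: IF@5 ID@7 stall=2 (RAW on I3.r2 (WB@9)) EX@10 MEM@11 WB@12
I5 sub r3 <- r1,r5: IF@7 ID@10 stall=2 (RAW on I4.r5 (WB@12)) EX@13 MEM@14 WB@15

Answer: 5 6 7 9 12 15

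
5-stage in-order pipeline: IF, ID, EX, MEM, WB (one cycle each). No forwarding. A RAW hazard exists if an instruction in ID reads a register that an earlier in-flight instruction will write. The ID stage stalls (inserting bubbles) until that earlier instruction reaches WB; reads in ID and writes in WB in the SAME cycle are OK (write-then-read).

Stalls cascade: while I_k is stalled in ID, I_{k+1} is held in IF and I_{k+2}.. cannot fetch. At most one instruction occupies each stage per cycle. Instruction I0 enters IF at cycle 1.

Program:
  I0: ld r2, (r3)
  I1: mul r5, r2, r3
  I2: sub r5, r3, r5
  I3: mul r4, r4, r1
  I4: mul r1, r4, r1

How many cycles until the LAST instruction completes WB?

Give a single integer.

I0 ld r2 <- r3: IF@1 ID@2 stall=0 (-) EX@3 MEM@4 WB@5
I1 mul r5 <- r2,r3: IF@2 ID@3 stall=2 (RAW on I0.r2 (WB@5)) EX@6 MEM@7 WB@8
I2 sub r5 <- r3,r5: IF@3 ID@6 stall=2 (RAW on I1.r5 (WB@8)) EX@9 MEM@10 WB@11
I3 mul r4 <- r4,r1: IF@6 ID@9 stall=0 (-) EX@10 MEM@11 WB@12
I4 mul r1 <- r4,r1: IF@9 ID@10 stall=2 (RAW on I3.r4 (WB@12)) EX@13 MEM@14 WB@15

Answer: 15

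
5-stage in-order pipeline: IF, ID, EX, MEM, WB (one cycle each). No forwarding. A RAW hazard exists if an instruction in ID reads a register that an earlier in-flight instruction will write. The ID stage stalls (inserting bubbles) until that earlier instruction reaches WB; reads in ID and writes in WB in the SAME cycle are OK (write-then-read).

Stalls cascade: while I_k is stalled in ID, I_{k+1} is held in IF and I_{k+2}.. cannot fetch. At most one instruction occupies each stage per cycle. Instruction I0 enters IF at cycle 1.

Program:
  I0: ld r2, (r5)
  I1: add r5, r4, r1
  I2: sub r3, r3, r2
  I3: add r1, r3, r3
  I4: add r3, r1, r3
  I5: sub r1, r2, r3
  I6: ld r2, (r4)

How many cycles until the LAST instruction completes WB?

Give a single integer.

I0 ld r2 <- r5: IF@1 ID@2 stall=0 (-) EX@3 MEM@4 WB@5
I1 add r5 <- r4,r1: IF@2 ID@3 stall=0 (-) EX@4 MEM@5 WB@6
I2 sub r3 <- r3,r2: IF@3 ID@4 stall=1 (RAW on I0.r2 (WB@5)) EX@6 MEM@7 WB@8
I3 add r1 <- r3,r3: IF@4 ID@6 stall=2 (RAW on I2.r3 (WB@8)) EX@9 MEM@10 WB@11
I4 add r3 <- r1,r3: IF@6 ID@9 stall=2 (RAW on I3.r1 (WB@11)) EX@12 MEM@13 WB@14
I5 sub r1 <- r2,r3: IF@9 ID@12 stall=2 (RAW on I4.r3 (WB@14)) EX@15 MEM@16 WB@17
I6 ld r2 <- r4: IF@12 ID@15 stall=0 (-) EX@16 MEM@17 WB@18

Answer: 18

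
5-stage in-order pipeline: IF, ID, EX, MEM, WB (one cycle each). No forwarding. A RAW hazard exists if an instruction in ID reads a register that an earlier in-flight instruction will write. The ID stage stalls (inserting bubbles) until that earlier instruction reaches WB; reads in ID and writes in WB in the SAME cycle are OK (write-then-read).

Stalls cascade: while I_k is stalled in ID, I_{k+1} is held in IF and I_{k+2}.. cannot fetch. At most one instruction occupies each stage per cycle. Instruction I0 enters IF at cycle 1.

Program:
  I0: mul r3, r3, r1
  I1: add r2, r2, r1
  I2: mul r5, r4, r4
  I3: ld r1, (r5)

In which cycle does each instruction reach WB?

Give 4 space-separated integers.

Answer: 5 6 7 10

Derivation:
I0 mul r3 <- r3,r1: IF@1 ID@2 stall=0 (-) EX@3 MEM@4 WB@5
I1 add r2 <- r2,r1: IF@2 ID@3 stall=0 (-) EX@4 MEM@5 WB@6
I2 mul r5 <- r4,r4: IF@3 ID@4 stall=0 (-) EX@5 MEM@6 WB@7
I3 ld r1 <- r5: IF@4 ID@5 stall=2 (RAW on I2.r5 (WB@7)) EX@8 MEM@9 WB@10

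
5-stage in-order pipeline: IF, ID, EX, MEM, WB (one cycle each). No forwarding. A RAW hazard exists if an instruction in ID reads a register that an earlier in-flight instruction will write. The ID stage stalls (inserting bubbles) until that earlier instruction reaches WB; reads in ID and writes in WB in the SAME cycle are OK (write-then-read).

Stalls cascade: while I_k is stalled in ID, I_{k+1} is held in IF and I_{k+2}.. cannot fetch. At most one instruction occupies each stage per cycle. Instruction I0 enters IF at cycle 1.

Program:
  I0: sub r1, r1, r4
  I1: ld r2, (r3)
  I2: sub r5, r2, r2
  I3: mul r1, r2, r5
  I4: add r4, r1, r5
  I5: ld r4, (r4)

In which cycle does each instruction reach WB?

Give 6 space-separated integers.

I0 sub r1 <- r1,r4: IF@1 ID@2 stall=0 (-) EX@3 MEM@4 WB@5
I1 ld r2 <- r3: IF@2 ID@3 stall=0 (-) EX@4 MEM@5 WB@6
I2 sub r5 <- r2,r2: IF@3 ID@4 stall=2 (RAW on I1.r2 (WB@6)) EX@7 MEM@8 WB@9
I3 mul r1 <- r2,r5: IF@4 ID@7 stall=2 (RAW on I2.r5 (WB@9)) EX@10 MEM@11 WB@12
I4 add r4 <- r1,r5: IF@7 ID@10 stall=2 (RAW on I3.r1 (WB@12)) EX@13 MEM@14 WB@15
I5 ld r4 <- r4: IF@10 ID@13 stall=2 (RAW on I4.r4 (WB@15)) EX@16 MEM@17 WB@18

Answer: 5 6 9 12 15 18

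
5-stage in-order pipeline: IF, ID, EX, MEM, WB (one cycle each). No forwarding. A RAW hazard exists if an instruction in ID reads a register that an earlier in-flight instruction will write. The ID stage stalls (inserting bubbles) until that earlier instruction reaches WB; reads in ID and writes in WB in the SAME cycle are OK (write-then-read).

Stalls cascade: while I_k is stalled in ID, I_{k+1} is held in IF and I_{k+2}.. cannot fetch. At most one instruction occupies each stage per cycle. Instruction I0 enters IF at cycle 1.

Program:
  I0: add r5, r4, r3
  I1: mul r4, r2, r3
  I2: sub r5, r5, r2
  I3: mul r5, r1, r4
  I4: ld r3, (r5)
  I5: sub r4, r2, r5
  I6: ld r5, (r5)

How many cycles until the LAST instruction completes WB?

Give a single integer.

I0 add r5 <- r4,r3: IF@1 ID@2 stall=0 (-) EX@3 MEM@4 WB@5
I1 mul r4 <- r2,r3: IF@2 ID@3 stall=0 (-) EX@4 MEM@5 WB@6
I2 sub r5 <- r5,r2: IF@3 ID@4 stall=1 (RAW on I0.r5 (WB@5)) EX@6 MEM@7 WB@8
I3 mul r5 <- r1,r4: IF@4 ID@6 stall=0 (-) EX@7 MEM@8 WB@9
I4 ld r3 <- r5: IF@6 ID@7 stall=2 (RAW on I3.r5 (WB@9)) EX@10 MEM@11 WB@12
I5 sub r4 <- r2,r5: IF@7 ID@10 stall=0 (-) EX@11 MEM@12 WB@13
I6 ld r5 <- r5: IF@10 ID@11 stall=0 (-) EX@12 MEM@13 WB@14

Answer: 14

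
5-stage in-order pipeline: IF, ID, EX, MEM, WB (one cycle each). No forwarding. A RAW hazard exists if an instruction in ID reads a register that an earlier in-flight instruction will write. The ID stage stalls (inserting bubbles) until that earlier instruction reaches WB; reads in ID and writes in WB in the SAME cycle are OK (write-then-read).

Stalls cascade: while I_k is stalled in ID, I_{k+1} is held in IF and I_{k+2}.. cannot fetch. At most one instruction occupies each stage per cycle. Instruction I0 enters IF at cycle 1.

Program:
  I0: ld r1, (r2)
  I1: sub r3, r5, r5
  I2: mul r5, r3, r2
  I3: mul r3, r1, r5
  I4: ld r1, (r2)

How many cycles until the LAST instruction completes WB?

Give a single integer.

I0 ld r1 <- r2: IF@1 ID@2 stall=0 (-) EX@3 MEM@4 WB@5
I1 sub r3 <- r5,r5: IF@2 ID@3 stall=0 (-) EX@4 MEM@5 WB@6
I2 mul r5 <- r3,r2: IF@3 ID@4 stall=2 (RAW on I1.r3 (WB@6)) EX@7 MEM@8 WB@9
I3 mul r3 <- r1,r5: IF@4 ID@7 stall=2 (RAW on I2.r5 (WB@9)) EX@10 MEM@11 WB@12
I4 ld r1 <- r2: IF@7 ID@10 stall=0 (-) EX@11 MEM@12 WB@13

Answer: 13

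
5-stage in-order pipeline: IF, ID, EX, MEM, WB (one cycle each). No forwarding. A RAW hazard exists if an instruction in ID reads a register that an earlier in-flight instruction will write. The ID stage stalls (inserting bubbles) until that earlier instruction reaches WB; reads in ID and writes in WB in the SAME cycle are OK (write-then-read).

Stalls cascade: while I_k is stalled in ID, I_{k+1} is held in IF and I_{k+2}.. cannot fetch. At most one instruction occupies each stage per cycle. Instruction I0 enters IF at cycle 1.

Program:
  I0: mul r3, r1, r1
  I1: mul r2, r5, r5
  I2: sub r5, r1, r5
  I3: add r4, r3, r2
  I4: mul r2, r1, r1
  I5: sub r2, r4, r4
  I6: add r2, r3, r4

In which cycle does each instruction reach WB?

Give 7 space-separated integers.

I0 mul r3 <- r1,r1: IF@1 ID@2 stall=0 (-) EX@3 MEM@4 WB@5
I1 mul r2 <- r5,r5: IF@2 ID@3 stall=0 (-) EX@4 MEM@5 WB@6
I2 sub r5 <- r1,r5: IF@3 ID@4 stall=0 (-) EX@5 MEM@6 WB@7
I3 add r4 <- r3,r2: IF@4 ID@5 stall=1 (RAW on I1.r2 (WB@6)) EX@7 MEM@8 WB@9
I4 mul r2 <- r1,r1: IF@5 ID@7 stall=0 (-) EX@8 MEM@9 WB@10
I5 sub r2 <- r4,r4: IF@7 ID@8 stall=1 (RAW on I3.r4 (WB@9)) EX@10 MEM@11 WB@12
I6 add r2 <- r3,r4: IF@8 ID@10 stall=0 (-) EX@11 MEM@12 WB@13

Answer: 5 6 7 9 10 12 13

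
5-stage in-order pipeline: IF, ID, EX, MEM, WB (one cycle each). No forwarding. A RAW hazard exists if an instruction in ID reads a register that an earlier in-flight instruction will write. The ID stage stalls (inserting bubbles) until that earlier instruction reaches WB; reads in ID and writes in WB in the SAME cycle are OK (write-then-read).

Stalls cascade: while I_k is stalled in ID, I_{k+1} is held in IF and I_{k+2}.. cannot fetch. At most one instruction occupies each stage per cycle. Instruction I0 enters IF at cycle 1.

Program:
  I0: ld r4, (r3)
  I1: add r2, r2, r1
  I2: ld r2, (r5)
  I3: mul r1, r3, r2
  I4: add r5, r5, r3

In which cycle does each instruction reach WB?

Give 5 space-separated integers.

I0 ld r4 <- r3: IF@1 ID@2 stall=0 (-) EX@3 MEM@4 WB@5
I1 add r2 <- r2,r1: IF@2 ID@3 stall=0 (-) EX@4 MEM@5 WB@6
I2 ld r2 <- r5: IF@3 ID@4 stall=0 (-) EX@5 MEM@6 WB@7
I3 mul r1 <- r3,r2: IF@4 ID@5 stall=2 (RAW on I2.r2 (WB@7)) EX@8 MEM@9 WB@10
I4 add r5 <- r5,r3: IF@5 ID@8 stall=0 (-) EX@9 MEM@10 WB@11

Answer: 5 6 7 10 11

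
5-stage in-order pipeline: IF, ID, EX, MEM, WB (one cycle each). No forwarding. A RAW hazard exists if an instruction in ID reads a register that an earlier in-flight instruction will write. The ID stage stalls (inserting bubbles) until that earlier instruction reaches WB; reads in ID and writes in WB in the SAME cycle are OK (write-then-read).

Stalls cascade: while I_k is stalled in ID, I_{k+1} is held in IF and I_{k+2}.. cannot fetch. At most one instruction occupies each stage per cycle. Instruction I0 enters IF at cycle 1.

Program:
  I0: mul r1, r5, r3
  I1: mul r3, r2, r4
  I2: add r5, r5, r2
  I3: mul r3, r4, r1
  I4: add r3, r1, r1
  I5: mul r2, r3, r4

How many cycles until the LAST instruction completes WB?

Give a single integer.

I0 mul r1 <- r5,r3: IF@1 ID@2 stall=0 (-) EX@3 MEM@4 WB@5
I1 mul r3 <- r2,r4: IF@2 ID@3 stall=0 (-) EX@4 MEM@5 WB@6
I2 add r5 <- r5,r2: IF@3 ID@4 stall=0 (-) EX@5 MEM@6 WB@7
I3 mul r3 <- r4,r1: IF@4 ID@5 stall=0 (-) EX@6 MEM@7 WB@8
I4 add r3 <- r1,r1: IF@5 ID@6 stall=0 (-) EX@7 MEM@8 WB@9
I5 mul r2 <- r3,r4: IF@6 ID@7 stall=2 (RAW on I4.r3 (WB@9)) EX@10 MEM@11 WB@12

Answer: 12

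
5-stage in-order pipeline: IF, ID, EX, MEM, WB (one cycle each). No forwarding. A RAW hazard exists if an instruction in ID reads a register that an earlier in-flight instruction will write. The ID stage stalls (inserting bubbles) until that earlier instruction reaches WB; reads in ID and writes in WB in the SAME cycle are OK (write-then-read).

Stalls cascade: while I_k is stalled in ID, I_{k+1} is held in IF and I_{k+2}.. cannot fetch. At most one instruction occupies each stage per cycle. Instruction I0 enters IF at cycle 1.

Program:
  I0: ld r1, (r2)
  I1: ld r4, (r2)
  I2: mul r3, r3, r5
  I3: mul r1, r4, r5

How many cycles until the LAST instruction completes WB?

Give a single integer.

Answer: 9

Derivation:
I0 ld r1 <- r2: IF@1 ID@2 stall=0 (-) EX@3 MEM@4 WB@5
I1 ld r4 <- r2: IF@2 ID@3 stall=0 (-) EX@4 MEM@5 WB@6
I2 mul r3 <- r3,r5: IF@3 ID@4 stall=0 (-) EX@5 MEM@6 WB@7
I3 mul r1 <- r4,r5: IF@4 ID@5 stall=1 (RAW on I1.r4 (WB@6)) EX@7 MEM@8 WB@9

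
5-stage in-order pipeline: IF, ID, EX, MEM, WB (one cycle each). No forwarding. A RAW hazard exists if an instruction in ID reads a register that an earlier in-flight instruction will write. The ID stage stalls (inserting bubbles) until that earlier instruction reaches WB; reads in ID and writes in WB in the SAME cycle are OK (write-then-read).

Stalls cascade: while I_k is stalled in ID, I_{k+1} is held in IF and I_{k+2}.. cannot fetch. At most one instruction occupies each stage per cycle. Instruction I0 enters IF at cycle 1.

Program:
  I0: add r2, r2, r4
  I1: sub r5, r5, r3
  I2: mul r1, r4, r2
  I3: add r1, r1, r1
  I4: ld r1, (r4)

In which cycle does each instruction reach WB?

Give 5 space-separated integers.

I0 add r2 <- r2,r4: IF@1 ID@2 stall=0 (-) EX@3 MEM@4 WB@5
I1 sub r5 <- r5,r3: IF@2 ID@3 stall=0 (-) EX@4 MEM@5 WB@6
I2 mul r1 <- r4,r2: IF@3 ID@4 stall=1 (RAW on I0.r2 (WB@5)) EX@6 MEM@7 WB@8
I3 add r1 <- r1,r1: IF@4 ID@6 stall=2 (RAW on I2.r1 (WB@8)) EX@9 MEM@10 WB@11
I4 ld r1 <- r4: IF@6 ID@9 stall=0 (-) EX@10 MEM@11 WB@12

Answer: 5 6 8 11 12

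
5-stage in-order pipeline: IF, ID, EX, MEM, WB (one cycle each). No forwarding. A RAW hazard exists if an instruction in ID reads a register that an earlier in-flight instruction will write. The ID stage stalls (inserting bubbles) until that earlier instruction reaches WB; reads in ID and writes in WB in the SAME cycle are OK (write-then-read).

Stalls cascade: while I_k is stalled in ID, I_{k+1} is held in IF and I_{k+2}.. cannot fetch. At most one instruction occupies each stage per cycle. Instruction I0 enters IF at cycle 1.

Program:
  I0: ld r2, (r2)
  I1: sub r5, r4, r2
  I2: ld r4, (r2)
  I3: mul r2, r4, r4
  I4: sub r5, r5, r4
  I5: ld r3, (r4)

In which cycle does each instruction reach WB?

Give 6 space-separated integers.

Answer: 5 8 9 12 13 14

Derivation:
I0 ld r2 <- r2: IF@1 ID@2 stall=0 (-) EX@3 MEM@4 WB@5
I1 sub r5 <- r4,r2: IF@2 ID@3 stall=2 (RAW on I0.r2 (WB@5)) EX@6 MEM@7 WB@8
I2 ld r4 <- r2: IF@3 ID@6 stall=0 (-) EX@7 MEM@8 WB@9
I3 mul r2 <- r4,r4: IF@6 ID@7 stall=2 (RAW on I2.r4 (WB@9)) EX@10 MEM@11 WB@12
I4 sub r5 <- r5,r4: IF@7 ID@10 stall=0 (-) EX@11 MEM@12 WB@13
I5 ld r3 <- r4: IF@10 ID@11 stall=0 (-) EX@12 MEM@13 WB@14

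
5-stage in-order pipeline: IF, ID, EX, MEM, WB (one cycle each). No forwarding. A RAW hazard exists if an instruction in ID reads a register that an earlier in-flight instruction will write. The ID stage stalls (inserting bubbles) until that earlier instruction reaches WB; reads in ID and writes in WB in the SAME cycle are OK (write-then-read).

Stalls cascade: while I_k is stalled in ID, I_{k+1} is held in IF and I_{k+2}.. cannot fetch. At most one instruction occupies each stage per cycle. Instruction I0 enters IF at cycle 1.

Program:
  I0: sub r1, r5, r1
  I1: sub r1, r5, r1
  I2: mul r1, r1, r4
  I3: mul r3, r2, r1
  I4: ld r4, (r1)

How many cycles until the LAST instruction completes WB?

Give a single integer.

I0 sub r1 <- r5,r1: IF@1 ID@2 stall=0 (-) EX@3 MEM@4 WB@5
I1 sub r1 <- r5,r1: IF@2 ID@3 stall=2 (RAW on I0.r1 (WB@5)) EX@6 MEM@7 WB@8
I2 mul r1 <- r1,r4: IF@3 ID@6 stall=2 (RAW on I1.r1 (WB@8)) EX@9 MEM@10 WB@11
I3 mul r3 <- r2,r1: IF@6 ID@9 stall=2 (RAW on I2.r1 (WB@11)) EX@12 MEM@13 WB@14
I4 ld r4 <- r1: IF@9 ID@12 stall=0 (-) EX@13 MEM@14 WB@15

Answer: 15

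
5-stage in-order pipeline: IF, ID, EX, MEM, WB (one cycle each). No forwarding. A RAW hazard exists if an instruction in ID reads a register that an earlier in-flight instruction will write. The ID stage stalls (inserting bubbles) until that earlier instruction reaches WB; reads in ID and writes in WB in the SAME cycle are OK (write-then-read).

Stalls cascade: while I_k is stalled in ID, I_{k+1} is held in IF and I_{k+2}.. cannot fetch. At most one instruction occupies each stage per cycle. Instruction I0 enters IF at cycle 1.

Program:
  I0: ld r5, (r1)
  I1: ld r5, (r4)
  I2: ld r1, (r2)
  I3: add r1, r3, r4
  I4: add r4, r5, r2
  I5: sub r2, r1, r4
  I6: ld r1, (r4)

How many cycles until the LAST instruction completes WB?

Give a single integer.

I0 ld r5 <- r1: IF@1 ID@2 stall=0 (-) EX@3 MEM@4 WB@5
I1 ld r5 <- r4: IF@2 ID@3 stall=0 (-) EX@4 MEM@5 WB@6
I2 ld r1 <- r2: IF@3 ID@4 stall=0 (-) EX@5 MEM@6 WB@7
I3 add r1 <- r3,r4: IF@4 ID@5 stall=0 (-) EX@6 MEM@7 WB@8
I4 add r4 <- r5,r2: IF@5 ID@6 stall=0 (-) EX@7 MEM@8 WB@9
I5 sub r2 <- r1,r4: IF@6 ID@7 stall=2 (RAW on I4.r4 (WB@9)) EX@10 MEM@11 WB@12
I6 ld r1 <- r4: IF@7 ID@10 stall=0 (-) EX@11 MEM@12 WB@13

Answer: 13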